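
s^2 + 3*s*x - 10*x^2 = (s - 2*x)*(s + 5*x)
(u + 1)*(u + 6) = u^2 + 7*u + 6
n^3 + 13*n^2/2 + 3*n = n*(n + 1/2)*(n + 6)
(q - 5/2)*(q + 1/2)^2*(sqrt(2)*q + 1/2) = sqrt(2)*q^4 - 3*sqrt(2)*q^3/2 + q^3/2 - 9*sqrt(2)*q^2/4 - 3*q^2/4 - 9*q/8 - 5*sqrt(2)*q/8 - 5/16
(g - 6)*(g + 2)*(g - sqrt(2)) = g^3 - 4*g^2 - sqrt(2)*g^2 - 12*g + 4*sqrt(2)*g + 12*sqrt(2)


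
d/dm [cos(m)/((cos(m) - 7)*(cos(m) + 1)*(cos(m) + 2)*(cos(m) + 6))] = (3*cos(m)^4 + 4*cos(m)^3 - 43*cos(m)^2 + 84)*sin(m)/((cos(m) - 7)^2*(cos(m) + 1)^2*(cos(m) + 2)^2*(cos(m) + 6)^2)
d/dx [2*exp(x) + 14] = 2*exp(x)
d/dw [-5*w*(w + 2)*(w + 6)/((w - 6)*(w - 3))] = 5*(-w^4 + 18*w^3 + 30*w^2 - 288*w - 216)/(w^4 - 18*w^3 + 117*w^2 - 324*w + 324)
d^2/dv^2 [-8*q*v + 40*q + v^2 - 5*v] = 2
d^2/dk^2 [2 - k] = 0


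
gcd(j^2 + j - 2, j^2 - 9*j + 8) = j - 1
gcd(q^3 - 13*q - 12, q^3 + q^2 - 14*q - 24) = q^2 - q - 12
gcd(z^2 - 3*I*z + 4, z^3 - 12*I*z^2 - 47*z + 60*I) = z - 4*I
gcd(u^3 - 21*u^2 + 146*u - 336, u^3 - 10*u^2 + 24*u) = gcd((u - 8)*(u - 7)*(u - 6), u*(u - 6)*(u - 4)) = u - 6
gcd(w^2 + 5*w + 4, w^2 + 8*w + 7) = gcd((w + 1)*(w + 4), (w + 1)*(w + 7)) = w + 1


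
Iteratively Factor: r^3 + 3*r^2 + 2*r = (r + 2)*(r^2 + r) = r*(r + 2)*(r + 1)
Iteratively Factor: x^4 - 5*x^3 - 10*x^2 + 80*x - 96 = (x - 2)*(x^3 - 3*x^2 - 16*x + 48) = (x - 2)*(x + 4)*(x^2 - 7*x + 12) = (x - 3)*(x - 2)*(x + 4)*(x - 4)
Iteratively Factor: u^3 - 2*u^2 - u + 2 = (u + 1)*(u^2 - 3*u + 2) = (u - 1)*(u + 1)*(u - 2)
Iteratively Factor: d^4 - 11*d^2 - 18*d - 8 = (d - 4)*(d^3 + 4*d^2 + 5*d + 2) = (d - 4)*(d + 1)*(d^2 + 3*d + 2) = (d - 4)*(d + 1)*(d + 2)*(d + 1)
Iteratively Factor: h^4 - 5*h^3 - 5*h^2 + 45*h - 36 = (h - 1)*(h^3 - 4*h^2 - 9*h + 36) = (h - 4)*(h - 1)*(h^2 - 9) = (h - 4)*(h - 3)*(h - 1)*(h + 3)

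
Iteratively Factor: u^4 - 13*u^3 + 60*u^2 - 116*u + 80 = (u - 5)*(u^3 - 8*u^2 + 20*u - 16) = (u - 5)*(u - 4)*(u^2 - 4*u + 4) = (u - 5)*(u - 4)*(u - 2)*(u - 2)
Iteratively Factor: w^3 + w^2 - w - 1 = (w - 1)*(w^2 + 2*w + 1) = (w - 1)*(w + 1)*(w + 1)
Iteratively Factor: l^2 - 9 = (l - 3)*(l + 3)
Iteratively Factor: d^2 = (d)*(d)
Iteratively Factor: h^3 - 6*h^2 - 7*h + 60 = (h + 3)*(h^2 - 9*h + 20) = (h - 5)*(h + 3)*(h - 4)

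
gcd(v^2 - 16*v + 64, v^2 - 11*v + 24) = v - 8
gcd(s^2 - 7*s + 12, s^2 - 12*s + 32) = s - 4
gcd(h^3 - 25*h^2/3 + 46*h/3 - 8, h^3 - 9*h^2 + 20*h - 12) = h^2 - 7*h + 6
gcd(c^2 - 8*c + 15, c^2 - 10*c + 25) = c - 5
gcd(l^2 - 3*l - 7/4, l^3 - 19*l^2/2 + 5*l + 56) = l - 7/2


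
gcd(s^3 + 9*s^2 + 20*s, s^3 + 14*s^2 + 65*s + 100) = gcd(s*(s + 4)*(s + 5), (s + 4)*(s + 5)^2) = s^2 + 9*s + 20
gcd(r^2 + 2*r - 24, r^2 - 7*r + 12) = r - 4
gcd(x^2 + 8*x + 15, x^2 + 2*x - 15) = x + 5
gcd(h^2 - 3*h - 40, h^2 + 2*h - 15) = h + 5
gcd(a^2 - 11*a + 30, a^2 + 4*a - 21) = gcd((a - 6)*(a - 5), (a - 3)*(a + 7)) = 1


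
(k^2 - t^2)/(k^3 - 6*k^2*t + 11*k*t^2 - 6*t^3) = (k + t)/(k^2 - 5*k*t + 6*t^2)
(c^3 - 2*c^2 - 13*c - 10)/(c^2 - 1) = (c^2 - 3*c - 10)/(c - 1)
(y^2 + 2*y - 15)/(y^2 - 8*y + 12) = (y^2 + 2*y - 15)/(y^2 - 8*y + 12)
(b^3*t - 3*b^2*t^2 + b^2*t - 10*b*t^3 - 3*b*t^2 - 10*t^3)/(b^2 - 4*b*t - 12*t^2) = t*(-b^2 + 5*b*t - b + 5*t)/(-b + 6*t)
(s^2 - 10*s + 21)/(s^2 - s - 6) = (s - 7)/(s + 2)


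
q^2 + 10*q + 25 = (q + 5)^2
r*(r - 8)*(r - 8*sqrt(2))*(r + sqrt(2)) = r^4 - 7*sqrt(2)*r^3 - 8*r^3 - 16*r^2 + 56*sqrt(2)*r^2 + 128*r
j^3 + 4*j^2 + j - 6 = (j - 1)*(j + 2)*(j + 3)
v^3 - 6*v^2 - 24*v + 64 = (v - 8)*(v - 2)*(v + 4)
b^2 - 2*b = b*(b - 2)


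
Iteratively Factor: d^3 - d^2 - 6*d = (d)*(d^2 - d - 6) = d*(d + 2)*(d - 3)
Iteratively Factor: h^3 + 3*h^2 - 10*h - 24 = (h - 3)*(h^2 + 6*h + 8) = (h - 3)*(h + 4)*(h + 2)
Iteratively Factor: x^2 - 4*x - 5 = (x - 5)*(x + 1)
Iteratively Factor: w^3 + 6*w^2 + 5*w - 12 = (w + 3)*(w^2 + 3*w - 4) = (w + 3)*(w + 4)*(w - 1)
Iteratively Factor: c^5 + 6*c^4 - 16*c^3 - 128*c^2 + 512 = (c + 4)*(c^4 + 2*c^3 - 24*c^2 - 32*c + 128) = (c + 4)^2*(c^3 - 2*c^2 - 16*c + 32) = (c - 4)*(c + 4)^2*(c^2 + 2*c - 8) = (c - 4)*(c - 2)*(c + 4)^2*(c + 4)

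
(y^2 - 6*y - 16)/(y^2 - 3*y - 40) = (y + 2)/(y + 5)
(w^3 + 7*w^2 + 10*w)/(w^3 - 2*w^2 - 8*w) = (w + 5)/(w - 4)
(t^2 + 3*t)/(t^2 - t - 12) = t/(t - 4)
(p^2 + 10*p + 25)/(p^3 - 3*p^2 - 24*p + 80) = (p + 5)/(p^2 - 8*p + 16)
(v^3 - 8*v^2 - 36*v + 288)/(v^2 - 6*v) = v - 2 - 48/v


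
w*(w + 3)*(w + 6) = w^3 + 9*w^2 + 18*w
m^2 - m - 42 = (m - 7)*(m + 6)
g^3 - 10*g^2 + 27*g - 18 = (g - 6)*(g - 3)*(g - 1)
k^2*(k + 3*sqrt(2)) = k^3 + 3*sqrt(2)*k^2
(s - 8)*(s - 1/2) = s^2 - 17*s/2 + 4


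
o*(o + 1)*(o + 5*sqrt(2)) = o^3 + o^2 + 5*sqrt(2)*o^2 + 5*sqrt(2)*o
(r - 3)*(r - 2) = r^2 - 5*r + 6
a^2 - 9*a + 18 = (a - 6)*(a - 3)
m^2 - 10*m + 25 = (m - 5)^2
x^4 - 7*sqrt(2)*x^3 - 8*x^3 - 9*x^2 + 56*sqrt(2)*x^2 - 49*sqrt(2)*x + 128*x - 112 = (x - 7)*(x - 1)*(x - 8*sqrt(2))*(x + sqrt(2))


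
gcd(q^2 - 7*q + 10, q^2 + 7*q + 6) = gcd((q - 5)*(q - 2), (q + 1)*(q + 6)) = 1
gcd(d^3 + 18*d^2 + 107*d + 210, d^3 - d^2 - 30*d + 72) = d + 6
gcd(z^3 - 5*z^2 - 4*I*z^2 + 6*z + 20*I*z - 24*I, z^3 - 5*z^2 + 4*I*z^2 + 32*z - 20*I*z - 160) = z - 4*I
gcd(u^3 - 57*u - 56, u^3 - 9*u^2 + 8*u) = u - 8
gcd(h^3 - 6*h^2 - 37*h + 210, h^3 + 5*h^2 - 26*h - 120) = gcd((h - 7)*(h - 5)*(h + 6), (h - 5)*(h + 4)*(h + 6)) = h^2 + h - 30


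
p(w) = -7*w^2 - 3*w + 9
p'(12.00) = -171.00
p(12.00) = -1035.00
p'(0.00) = -3.00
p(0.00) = 9.00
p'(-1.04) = 11.56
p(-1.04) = 4.55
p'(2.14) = -32.96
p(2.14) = -29.48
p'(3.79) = -56.06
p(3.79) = -102.92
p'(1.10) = -18.40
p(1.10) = -2.77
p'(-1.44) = 17.16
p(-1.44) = -1.20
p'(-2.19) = 27.66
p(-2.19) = -18.00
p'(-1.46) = 17.44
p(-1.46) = -1.54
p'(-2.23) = 28.22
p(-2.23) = -19.12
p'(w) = -14*w - 3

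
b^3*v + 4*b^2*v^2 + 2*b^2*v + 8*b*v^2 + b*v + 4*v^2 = (b + 1)*(b + 4*v)*(b*v + v)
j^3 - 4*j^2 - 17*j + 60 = (j - 5)*(j - 3)*(j + 4)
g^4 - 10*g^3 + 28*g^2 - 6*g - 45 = (g - 5)*(g - 3)^2*(g + 1)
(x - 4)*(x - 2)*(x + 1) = x^3 - 5*x^2 + 2*x + 8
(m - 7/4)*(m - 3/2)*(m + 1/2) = m^3 - 11*m^2/4 + m + 21/16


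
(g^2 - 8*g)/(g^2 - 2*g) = (g - 8)/(g - 2)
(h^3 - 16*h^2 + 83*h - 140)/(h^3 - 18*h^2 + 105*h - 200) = (h^2 - 11*h + 28)/(h^2 - 13*h + 40)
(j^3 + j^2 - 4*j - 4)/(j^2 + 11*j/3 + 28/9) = 9*(j^3 + j^2 - 4*j - 4)/(9*j^2 + 33*j + 28)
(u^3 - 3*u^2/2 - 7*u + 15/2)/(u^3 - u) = (2*u^2 - u - 15)/(2*u*(u + 1))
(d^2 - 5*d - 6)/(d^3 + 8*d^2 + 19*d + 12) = (d - 6)/(d^2 + 7*d + 12)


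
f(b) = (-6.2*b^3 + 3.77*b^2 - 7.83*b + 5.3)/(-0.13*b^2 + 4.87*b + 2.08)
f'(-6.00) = 13.01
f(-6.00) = -47.99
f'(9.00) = -32.24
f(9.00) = -120.96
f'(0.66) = -2.09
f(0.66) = -0.00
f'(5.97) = -17.81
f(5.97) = -46.24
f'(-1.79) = 4.29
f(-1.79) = -9.49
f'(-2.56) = 6.51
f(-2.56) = -13.71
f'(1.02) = -2.30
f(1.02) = -0.77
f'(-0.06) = -13.52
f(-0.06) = 3.24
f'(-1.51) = 3.08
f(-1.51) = -8.45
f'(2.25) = -5.08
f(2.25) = -5.16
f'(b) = (0.26*b - 4.87)*(-6.2*b^3 + 3.77*b^2 - 7.83*b + 5.3)/(-0.13*b^2 + 4.87*b + 2.08)^2 + (-18.6*b^2 + 7.54*b - 7.83)/(-0.13*b^2 + 4.87*b + 2.08) = (0.806*b^4 - 60.388*b^3 - 21.346*b^2 + 17.0612*b - 42.0974)/(0.0169*b^4 - 1.2662*b^3 + 23.1761*b^2 + 20.2592*b + 4.3264)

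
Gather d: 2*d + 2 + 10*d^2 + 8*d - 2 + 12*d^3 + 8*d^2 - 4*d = 12*d^3 + 18*d^2 + 6*d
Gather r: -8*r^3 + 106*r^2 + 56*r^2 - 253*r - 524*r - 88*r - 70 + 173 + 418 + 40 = -8*r^3 + 162*r^2 - 865*r + 561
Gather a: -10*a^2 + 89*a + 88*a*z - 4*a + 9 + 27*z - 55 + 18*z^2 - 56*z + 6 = -10*a^2 + a*(88*z + 85) + 18*z^2 - 29*z - 40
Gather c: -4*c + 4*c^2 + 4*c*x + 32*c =4*c^2 + c*(4*x + 28)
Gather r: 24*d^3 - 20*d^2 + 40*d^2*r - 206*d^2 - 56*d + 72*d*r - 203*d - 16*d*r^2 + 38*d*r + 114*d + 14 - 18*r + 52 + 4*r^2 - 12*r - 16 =24*d^3 - 226*d^2 - 145*d + r^2*(4 - 16*d) + r*(40*d^2 + 110*d - 30) + 50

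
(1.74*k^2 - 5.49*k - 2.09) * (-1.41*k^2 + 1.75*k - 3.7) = -2.4534*k^4 + 10.7859*k^3 - 13.0986*k^2 + 16.6555*k + 7.733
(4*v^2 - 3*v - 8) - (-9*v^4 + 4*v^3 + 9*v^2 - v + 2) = 9*v^4 - 4*v^3 - 5*v^2 - 2*v - 10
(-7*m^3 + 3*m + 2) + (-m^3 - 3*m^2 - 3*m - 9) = -8*m^3 - 3*m^2 - 7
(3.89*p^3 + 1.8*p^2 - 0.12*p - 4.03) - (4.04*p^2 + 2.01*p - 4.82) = 3.89*p^3 - 2.24*p^2 - 2.13*p + 0.79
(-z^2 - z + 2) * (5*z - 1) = -5*z^3 - 4*z^2 + 11*z - 2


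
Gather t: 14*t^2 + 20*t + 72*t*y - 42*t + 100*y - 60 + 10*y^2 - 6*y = 14*t^2 + t*(72*y - 22) + 10*y^2 + 94*y - 60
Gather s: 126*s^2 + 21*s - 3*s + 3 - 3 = 126*s^2 + 18*s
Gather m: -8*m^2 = -8*m^2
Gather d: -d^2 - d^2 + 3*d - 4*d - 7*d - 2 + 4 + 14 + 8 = -2*d^2 - 8*d + 24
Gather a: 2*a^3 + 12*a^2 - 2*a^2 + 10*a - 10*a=2*a^3 + 10*a^2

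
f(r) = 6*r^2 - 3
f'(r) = 12*r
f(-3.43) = 67.59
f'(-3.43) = -41.16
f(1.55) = 11.42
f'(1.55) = 18.60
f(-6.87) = 280.18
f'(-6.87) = -82.44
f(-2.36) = 30.42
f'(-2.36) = -28.32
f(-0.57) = -1.05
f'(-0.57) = -6.84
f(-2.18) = 25.51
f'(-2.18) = -26.16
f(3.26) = 60.77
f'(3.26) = 39.12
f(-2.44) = 32.72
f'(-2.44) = -29.28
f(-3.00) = 51.00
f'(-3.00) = -36.00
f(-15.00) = 1347.00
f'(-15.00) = -180.00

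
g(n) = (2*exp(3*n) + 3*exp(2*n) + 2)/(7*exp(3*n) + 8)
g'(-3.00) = 0.00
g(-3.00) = 0.25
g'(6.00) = 0.00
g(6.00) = 0.29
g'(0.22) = 0.05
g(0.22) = 0.49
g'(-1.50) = 0.04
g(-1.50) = 0.27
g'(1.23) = -0.11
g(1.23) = 0.41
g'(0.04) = 0.13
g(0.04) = 0.47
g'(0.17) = 0.07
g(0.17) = 0.49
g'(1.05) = -0.12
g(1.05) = 0.43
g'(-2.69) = 0.00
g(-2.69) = 0.25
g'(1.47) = -0.09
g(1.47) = 0.38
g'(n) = (6*exp(3*n) + 6*exp(2*n))/(7*exp(3*n) + 8) - 21*(2*exp(3*n) + 3*exp(2*n) + 2)*exp(3*n)/(7*exp(3*n) + 8)^2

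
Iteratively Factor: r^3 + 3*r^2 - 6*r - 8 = (r + 1)*(r^2 + 2*r - 8) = (r + 1)*(r + 4)*(r - 2)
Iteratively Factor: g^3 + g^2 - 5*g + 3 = (g - 1)*(g^2 + 2*g - 3) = (g - 1)*(g + 3)*(g - 1)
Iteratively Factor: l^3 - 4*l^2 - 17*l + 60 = (l + 4)*(l^2 - 8*l + 15) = (l - 5)*(l + 4)*(l - 3)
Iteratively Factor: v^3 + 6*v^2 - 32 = (v + 4)*(v^2 + 2*v - 8) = (v + 4)^2*(v - 2)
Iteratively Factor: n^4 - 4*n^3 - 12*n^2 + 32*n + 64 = (n - 4)*(n^3 - 12*n - 16) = (n - 4)*(n + 2)*(n^2 - 2*n - 8) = (n - 4)*(n + 2)^2*(n - 4)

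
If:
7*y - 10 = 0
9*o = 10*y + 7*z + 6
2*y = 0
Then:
No Solution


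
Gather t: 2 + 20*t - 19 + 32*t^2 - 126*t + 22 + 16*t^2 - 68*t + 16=48*t^2 - 174*t + 21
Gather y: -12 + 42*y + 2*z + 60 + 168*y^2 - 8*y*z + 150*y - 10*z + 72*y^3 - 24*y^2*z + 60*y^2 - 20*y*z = 72*y^3 + y^2*(228 - 24*z) + y*(192 - 28*z) - 8*z + 48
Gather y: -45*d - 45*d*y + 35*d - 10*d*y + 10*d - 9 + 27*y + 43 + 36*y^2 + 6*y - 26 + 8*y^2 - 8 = 44*y^2 + y*(33 - 55*d)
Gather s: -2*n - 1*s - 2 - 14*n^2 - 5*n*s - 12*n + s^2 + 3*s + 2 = -14*n^2 - 14*n + s^2 + s*(2 - 5*n)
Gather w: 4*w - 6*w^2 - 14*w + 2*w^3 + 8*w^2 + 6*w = 2*w^3 + 2*w^2 - 4*w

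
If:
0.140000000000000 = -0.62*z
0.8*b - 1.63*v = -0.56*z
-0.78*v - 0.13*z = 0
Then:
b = 0.23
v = 0.04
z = -0.23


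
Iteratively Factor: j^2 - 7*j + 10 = (j - 2)*(j - 5)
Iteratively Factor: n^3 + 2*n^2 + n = (n)*(n^2 + 2*n + 1) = n*(n + 1)*(n + 1)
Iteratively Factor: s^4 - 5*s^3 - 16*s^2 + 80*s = (s + 4)*(s^3 - 9*s^2 + 20*s) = (s - 5)*(s + 4)*(s^2 - 4*s) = s*(s - 5)*(s + 4)*(s - 4)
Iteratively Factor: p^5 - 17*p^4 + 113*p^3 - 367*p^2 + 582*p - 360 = (p - 2)*(p^4 - 15*p^3 + 83*p^2 - 201*p + 180) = (p - 3)*(p - 2)*(p^3 - 12*p^2 + 47*p - 60) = (p - 3)^2*(p - 2)*(p^2 - 9*p + 20) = (p - 4)*(p - 3)^2*(p - 2)*(p - 5)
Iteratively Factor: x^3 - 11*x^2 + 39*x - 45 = (x - 5)*(x^2 - 6*x + 9) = (x - 5)*(x - 3)*(x - 3)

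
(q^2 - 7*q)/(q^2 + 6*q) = (q - 7)/(q + 6)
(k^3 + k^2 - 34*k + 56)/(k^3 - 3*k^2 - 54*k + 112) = (k - 4)/(k - 8)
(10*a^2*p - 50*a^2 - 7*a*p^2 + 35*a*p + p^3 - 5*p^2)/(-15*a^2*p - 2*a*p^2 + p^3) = (-2*a*p + 10*a + p^2 - 5*p)/(p*(3*a + p))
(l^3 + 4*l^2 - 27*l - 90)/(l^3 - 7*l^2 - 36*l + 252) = (l^2 - 2*l - 15)/(l^2 - 13*l + 42)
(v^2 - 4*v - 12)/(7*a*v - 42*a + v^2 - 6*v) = (v + 2)/(7*a + v)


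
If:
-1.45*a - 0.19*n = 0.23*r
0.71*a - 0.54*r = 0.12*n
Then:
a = 0.242797021689867*r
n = -3.06345095500162*r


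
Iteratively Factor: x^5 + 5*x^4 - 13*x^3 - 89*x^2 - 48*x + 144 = (x - 4)*(x^4 + 9*x^3 + 23*x^2 + 3*x - 36) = (x - 4)*(x - 1)*(x^3 + 10*x^2 + 33*x + 36) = (x - 4)*(x - 1)*(x + 3)*(x^2 + 7*x + 12) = (x - 4)*(x - 1)*(x + 3)*(x + 4)*(x + 3)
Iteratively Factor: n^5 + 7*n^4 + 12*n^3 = (n)*(n^4 + 7*n^3 + 12*n^2) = n^2*(n^3 + 7*n^2 + 12*n) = n^2*(n + 4)*(n^2 + 3*n) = n^3*(n + 4)*(n + 3)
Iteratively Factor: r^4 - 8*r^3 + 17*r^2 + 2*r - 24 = (r + 1)*(r^3 - 9*r^2 + 26*r - 24) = (r - 2)*(r + 1)*(r^2 - 7*r + 12) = (r - 3)*(r - 2)*(r + 1)*(r - 4)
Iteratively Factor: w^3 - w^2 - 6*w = (w + 2)*(w^2 - 3*w) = w*(w + 2)*(w - 3)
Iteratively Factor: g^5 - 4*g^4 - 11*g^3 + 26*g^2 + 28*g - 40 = (g + 2)*(g^4 - 6*g^3 + g^2 + 24*g - 20) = (g + 2)^2*(g^3 - 8*g^2 + 17*g - 10) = (g - 2)*(g + 2)^2*(g^2 - 6*g + 5) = (g - 5)*(g - 2)*(g + 2)^2*(g - 1)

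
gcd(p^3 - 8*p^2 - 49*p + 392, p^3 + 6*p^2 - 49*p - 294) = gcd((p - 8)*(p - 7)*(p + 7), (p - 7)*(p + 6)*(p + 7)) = p^2 - 49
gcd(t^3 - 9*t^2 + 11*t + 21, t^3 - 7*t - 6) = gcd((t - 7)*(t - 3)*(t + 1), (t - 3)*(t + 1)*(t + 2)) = t^2 - 2*t - 3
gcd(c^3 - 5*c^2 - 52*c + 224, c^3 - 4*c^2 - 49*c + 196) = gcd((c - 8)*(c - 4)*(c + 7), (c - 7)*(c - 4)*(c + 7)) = c^2 + 3*c - 28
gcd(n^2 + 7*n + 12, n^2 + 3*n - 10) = 1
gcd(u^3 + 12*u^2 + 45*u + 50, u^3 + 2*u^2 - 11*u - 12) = 1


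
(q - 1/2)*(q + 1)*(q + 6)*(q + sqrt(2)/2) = q^4 + sqrt(2)*q^3/2 + 13*q^3/2 + 5*q^2/2 + 13*sqrt(2)*q^2/4 - 3*q + 5*sqrt(2)*q/4 - 3*sqrt(2)/2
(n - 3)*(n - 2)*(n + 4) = n^3 - n^2 - 14*n + 24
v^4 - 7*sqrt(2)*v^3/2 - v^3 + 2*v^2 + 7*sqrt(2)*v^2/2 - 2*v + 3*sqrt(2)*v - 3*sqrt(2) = (v - 1)*(v - 3*sqrt(2))*(v - sqrt(2))*(v + sqrt(2)/2)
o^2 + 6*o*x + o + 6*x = (o + 1)*(o + 6*x)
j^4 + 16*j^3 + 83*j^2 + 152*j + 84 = (j + 1)*(j + 2)*(j + 6)*(j + 7)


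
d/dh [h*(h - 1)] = 2*h - 1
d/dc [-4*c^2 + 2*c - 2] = 2 - 8*c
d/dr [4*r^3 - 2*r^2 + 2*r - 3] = 12*r^2 - 4*r + 2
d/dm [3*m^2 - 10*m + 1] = 6*m - 10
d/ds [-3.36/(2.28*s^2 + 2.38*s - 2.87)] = (15.3216*s + 7.9968)/(2.28*s^2 + 2.38*s - 2.87)^2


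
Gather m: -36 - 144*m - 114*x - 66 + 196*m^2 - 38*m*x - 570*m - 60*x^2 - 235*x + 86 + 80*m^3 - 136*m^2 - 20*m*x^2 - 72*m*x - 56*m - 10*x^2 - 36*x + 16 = 80*m^3 + 60*m^2 + m*(-20*x^2 - 110*x - 770) - 70*x^2 - 385*x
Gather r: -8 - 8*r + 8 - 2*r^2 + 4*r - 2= -2*r^2 - 4*r - 2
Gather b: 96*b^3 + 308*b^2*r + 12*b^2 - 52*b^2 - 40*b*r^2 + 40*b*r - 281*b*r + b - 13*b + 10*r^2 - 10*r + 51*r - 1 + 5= 96*b^3 + b^2*(308*r - 40) + b*(-40*r^2 - 241*r - 12) + 10*r^2 + 41*r + 4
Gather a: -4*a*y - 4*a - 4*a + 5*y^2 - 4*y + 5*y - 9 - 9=a*(-4*y - 8) + 5*y^2 + y - 18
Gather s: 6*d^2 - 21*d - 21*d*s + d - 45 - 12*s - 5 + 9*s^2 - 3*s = 6*d^2 - 20*d + 9*s^2 + s*(-21*d - 15) - 50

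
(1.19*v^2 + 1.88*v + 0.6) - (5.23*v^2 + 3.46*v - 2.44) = -4.04*v^2 - 1.58*v + 3.04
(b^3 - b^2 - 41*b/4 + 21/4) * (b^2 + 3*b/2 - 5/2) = b^5 + b^4/2 - 57*b^3/4 - 61*b^2/8 + 67*b/2 - 105/8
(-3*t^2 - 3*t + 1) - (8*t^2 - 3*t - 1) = 2 - 11*t^2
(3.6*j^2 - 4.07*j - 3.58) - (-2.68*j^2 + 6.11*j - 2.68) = 6.28*j^2 - 10.18*j - 0.9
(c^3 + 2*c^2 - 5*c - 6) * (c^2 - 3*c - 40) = c^5 - c^4 - 51*c^3 - 71*c^2 + 218*c + 240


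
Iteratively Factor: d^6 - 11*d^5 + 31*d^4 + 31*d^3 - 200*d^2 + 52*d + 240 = (d - 5)*(d^5 - 6*d^4 + d^3 + 36*d^2 - 20*d - 48) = (d - 5)*(d - 4)*(d^4 - 2*d^3 - 7*d^2 + 8*d + 12) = (d - 5)*(d - 4)*(d - 2)*(d^3 - 7*d - 6) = (d - 5)*(d - 4)*(d - 2)*(d + 2)*(d^2 - 2*d - 3) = (d - 5)*(d - 4)*(d - 3)*(d - 2)*(d + 2)*(d + 1)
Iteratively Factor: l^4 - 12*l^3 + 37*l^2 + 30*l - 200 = (l - 4)*(l^3 - 8*l^2 + 5*l + 50) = (l - 4)*(l + 2)*(l^2 - 10*l + 25) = (l - 5)*(l - 4)*(l + 2)*(l - 5)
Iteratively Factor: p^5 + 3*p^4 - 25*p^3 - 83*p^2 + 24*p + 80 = (p - 1)*(p^4 + 4*p^3 - 21*p^2 - 104*p - 80) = (p - 1)*(p + 4)*(p^3 - 21*p - 20) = (p - 1)*(p + 1)*(p + 4)*(p^2 - p - 20) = (p - 1)*(p + 1)*(p + 4)^2*(p - 5)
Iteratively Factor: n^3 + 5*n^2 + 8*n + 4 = (n + 2)*(n^2 + 3*n + 2) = (n + 1)*(n + 2)*(n + 2)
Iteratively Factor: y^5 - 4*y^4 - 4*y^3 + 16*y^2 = (y - 4)*(y^4 - 4*y^2) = y*(y - 4)*(y^3 - 4*y) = y*(y - 4)*(y - 2)*(y^2 + 2*y) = y*(y - 4)*(y - 2)*(y + 2)*(y)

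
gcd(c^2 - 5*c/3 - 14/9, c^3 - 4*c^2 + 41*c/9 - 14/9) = c - 7/3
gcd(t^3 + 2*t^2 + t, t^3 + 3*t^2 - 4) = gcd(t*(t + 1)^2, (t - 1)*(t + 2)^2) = 1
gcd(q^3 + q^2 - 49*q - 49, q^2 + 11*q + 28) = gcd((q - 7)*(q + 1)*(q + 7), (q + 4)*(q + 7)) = q + 7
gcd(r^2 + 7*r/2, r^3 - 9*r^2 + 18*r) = r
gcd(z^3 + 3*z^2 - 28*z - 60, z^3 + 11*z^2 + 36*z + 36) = z^2 + 8*z + 12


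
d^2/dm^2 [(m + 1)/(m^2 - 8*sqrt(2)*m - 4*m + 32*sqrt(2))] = 2*(4*(m + 1)*(-m + 2 + 4*sqrt(2))^2 + (-3*m + 3 + 8*sqrt(2))*(m^2 - 8*sqrt(2)*m - 4*m + 32*sqrt(2)))/(m^2 - 8*sqrt(2)*m - 4*m + 32*sqrt(2))^3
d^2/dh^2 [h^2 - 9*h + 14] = 2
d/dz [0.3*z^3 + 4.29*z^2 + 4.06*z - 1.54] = 0.9*z^2 + 8.58*z + 4.06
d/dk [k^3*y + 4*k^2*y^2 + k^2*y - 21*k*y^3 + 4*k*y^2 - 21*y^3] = y*(3*k^2 + 8*k*y + 2*k - 21*y^2 + 4*y)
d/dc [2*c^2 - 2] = 4*c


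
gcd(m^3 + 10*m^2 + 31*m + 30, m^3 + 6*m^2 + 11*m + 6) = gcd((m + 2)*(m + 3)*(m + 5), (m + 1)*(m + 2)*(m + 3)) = m^2 + 5*m + 6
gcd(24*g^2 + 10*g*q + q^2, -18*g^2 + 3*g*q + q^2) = 6*g + q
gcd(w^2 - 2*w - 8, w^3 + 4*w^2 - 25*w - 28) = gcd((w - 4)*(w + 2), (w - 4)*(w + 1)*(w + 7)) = w - 4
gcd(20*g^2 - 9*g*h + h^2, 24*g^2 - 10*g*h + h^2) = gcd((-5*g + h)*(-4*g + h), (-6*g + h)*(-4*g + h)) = 4*g - h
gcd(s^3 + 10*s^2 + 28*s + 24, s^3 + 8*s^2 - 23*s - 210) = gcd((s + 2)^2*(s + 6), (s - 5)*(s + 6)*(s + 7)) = s + 6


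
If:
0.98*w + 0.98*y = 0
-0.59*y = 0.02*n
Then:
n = -29.5*y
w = -y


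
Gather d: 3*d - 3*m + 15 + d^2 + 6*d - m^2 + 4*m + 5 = d^2 + 9*d - m^2 + m + 20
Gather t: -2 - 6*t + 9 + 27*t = 21*t + 7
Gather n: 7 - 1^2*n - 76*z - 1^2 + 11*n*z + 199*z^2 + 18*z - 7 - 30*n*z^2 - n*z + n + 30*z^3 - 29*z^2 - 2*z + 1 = n*(-30*z^2 + 10*z) + 30*z^3 + 170*z^2 - 60*z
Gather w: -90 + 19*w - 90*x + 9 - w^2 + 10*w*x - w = -w^2 + w*(10*x + 18) - 90*x - 81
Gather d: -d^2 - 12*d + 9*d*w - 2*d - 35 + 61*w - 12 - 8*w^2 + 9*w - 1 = -d^2 + d*(9*w - 14) - 8*w^2 + 70*w - 48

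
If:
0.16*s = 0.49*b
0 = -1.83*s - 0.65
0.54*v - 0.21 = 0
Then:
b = -0.12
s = -0.36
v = 0.39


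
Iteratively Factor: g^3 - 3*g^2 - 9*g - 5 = (g + 1)*(g^2 - 4*g - 5) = (g - 5)*(g + 1)*(g + 1)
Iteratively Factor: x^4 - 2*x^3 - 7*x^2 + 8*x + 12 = (x - 3)*(x^3 + x^2 - 4*x - 4) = (x - 3)*(x - 2)*(x^2 + 3*x + 2) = (x - 3)*(x - 2)*(x + 1)*(x + 2)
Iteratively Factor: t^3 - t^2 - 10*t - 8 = (t + 1)*(t^2 - 2*t - 8) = (t - 4)*(t + 1)*(t + 2)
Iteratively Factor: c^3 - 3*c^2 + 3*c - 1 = (c - 1)*(c^2 - 2*c + 1) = (c - 1)^2*(c - 1)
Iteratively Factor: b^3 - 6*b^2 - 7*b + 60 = (b - 4)*(b^2 - 2*b - 15) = (b - 5)*(b - 4)*(b + 3)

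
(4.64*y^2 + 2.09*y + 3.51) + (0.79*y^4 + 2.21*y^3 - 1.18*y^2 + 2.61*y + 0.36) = 0.79*y^4 + 2.21*y^3 + 3.46*y^2 + 4.7*y + 3.87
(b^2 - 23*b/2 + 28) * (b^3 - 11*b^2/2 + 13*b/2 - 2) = b^5 - 17*b^4 + 391*b^3/4 - 923*b^2/4 + 205*b - 56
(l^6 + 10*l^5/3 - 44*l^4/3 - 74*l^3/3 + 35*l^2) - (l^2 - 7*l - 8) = l^6 + 10*l^5/3 - 44*l^4/3 - 74*l^3/3 + 34*l^2 + 7*l + 8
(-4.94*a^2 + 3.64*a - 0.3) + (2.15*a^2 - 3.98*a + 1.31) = -2.79*a^2 - 0.34*a + 1.01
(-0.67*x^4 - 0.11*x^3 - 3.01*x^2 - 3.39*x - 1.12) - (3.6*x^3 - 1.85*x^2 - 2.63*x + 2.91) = -0.67*x^4 - 3.71*x^3 - 1.16*x^2 - 0.76*x - 4.03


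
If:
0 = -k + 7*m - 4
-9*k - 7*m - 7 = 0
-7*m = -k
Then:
No Solution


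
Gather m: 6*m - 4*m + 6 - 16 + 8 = 2*m - 2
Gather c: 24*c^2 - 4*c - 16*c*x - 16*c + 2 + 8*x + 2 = 24*c^2 + c*(-16*x - 20) + 8*x + 4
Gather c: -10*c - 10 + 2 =-10*c - 8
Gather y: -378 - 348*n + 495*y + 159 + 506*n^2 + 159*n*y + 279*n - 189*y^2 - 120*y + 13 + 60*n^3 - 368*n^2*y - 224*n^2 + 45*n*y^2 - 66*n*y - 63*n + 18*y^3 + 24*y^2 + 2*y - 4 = 60*n^3 + 282*n^2 - 132*n + 18*y^3 + y^2*(45*n - 165) + y*(-368*n^2 + 93*n + 377) - 210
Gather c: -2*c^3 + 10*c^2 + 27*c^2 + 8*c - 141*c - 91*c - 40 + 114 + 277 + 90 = -2*c^3 + 37*c^2 - 224*c + 441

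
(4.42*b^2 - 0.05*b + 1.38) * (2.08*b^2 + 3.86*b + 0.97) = 9.1936*b^4 + 16.9572*b^3 + 6.9648*b^2 + 5.2783*b + 1.3386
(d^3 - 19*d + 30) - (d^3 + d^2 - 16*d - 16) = -d^2 - 3*d + 46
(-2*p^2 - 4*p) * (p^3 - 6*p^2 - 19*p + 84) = -2*p^5 + 8*p^4 + 62*p^3 - 92*p^2 - 336*p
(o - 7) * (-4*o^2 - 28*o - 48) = -4*o^3 + 148*o + 336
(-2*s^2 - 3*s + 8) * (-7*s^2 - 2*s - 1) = 14*s^4 + 25*s^3 - 48*s^2 - 13*s - 8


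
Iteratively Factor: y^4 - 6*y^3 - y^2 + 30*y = (y + 2)*(y^3 - 8*y^2 + 15*y) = (y - 5)*(y + 2)*(y^2 - 3*y) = y*(y - 5)*(y + 2)*(y - 3)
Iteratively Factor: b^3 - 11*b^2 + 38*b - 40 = (b - 4)*(b^2 - 7*b + 10) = (b - 4)*(b - 2)*(b - 5)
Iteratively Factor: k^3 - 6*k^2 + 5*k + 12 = (k - 4)*(k^2 - 2*k - 3) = (k - 4)*(k + 1)*(k - 3)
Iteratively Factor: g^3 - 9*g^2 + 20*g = (g - 5)*(g^2 - 4*g) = g*(g - 5)*(g - 4)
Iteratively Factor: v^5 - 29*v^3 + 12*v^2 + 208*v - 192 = (v + 4)*(v^4 - 4*v^3 - 13*v^2 + 64*v - 48) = (v + 4)^2*(v^3 - 8*v^2 + 19*v - 12) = (v - 4)*(v + 4)^2*(v^2 - 4*v + 3) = (v - 4)*(v - 1)*(v + 4)^2*(v - 3)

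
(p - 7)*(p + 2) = p^2 - 5*p - 14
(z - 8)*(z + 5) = z^2 - 3*z - 40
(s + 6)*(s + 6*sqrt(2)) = s^2 + 6*s + 6*sqrt(2)*s + 36*sqrt(2)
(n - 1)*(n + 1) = n^2 - 1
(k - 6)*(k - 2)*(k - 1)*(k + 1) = k^4 - 8*k^3 + 11*k^2 + 8*k - 12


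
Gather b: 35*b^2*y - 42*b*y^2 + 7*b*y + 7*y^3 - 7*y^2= 35*b^2*y + b*(-42*y^2 + 7*y) + 7*y^3 - 7*y^2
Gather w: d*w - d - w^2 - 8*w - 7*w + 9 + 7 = -d - w^2 + w*(d - 15) + 16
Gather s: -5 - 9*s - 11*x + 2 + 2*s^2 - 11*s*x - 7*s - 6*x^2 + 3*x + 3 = 2*s^2 + s*(-11*x - 16) - 6*x^2 - 8*x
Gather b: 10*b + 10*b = 20*b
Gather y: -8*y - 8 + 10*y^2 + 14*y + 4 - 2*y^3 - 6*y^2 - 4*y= -2*y^3 + 4*y^2 + 2*y - 4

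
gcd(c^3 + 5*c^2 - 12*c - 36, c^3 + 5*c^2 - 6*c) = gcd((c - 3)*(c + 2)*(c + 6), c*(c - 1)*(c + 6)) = c + 6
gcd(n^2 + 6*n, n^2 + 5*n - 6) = n + 6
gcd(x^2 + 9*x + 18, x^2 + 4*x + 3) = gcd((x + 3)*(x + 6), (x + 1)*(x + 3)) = x + 3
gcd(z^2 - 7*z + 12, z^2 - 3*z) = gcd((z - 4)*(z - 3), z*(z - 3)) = z - 3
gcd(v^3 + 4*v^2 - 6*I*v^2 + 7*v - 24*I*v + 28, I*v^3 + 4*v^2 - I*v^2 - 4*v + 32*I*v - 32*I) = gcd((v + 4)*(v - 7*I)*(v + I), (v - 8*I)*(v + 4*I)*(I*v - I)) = 1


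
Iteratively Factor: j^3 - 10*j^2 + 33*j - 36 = (j - 4)*(j^2 - 6*j + 9) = (j - 4)*(j - 3)*(j - 3)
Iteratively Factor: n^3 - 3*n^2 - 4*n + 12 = (n + 2)*(n^2 - 5*n + 6) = (n - 2)*(n + 2)*(n - 3)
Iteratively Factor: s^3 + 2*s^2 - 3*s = (s)*(s^2 + 2*s - 3) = s*(s + 3)*(s - 1)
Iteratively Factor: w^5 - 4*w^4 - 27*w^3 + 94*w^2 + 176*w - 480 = (w + 4)*(w^4 - 8*w^3 + 5*w^2 + 74*w - 120) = (w - 5)*(w + 4)*(w^3 - 3*w^2 - 10*w + 24) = (w - 5)*(w - 4)*(w + 4)*(w^2 + w - 6) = (w - 5)*(w - 4)*(w - 2)*(w + 4)*(w + 3)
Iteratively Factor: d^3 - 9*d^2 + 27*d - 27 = (d - 3)*(d^2 - 6*d + 9) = (d - 3)^2*(d - 3)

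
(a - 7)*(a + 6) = a^2 - a - 42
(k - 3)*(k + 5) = k^2 + 2*k - 15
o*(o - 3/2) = o^2 - 3*o/2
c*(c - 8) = c^2 - 8*c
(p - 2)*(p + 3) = p^2 + p - 6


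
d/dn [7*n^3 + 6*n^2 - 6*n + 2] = 21*n^2 + 12*n - 6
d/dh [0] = 0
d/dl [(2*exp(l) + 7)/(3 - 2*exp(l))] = 20*exp(l)/(2*exp(l) - 3)^2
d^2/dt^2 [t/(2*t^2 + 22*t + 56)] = (t*(2*t + 11)^2 - (3*t + 11)*(t^2 + 11*t + 28))/(t^2 + 11*t + 28)^3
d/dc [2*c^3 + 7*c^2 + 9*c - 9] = 6*c^2 + 14*c + 9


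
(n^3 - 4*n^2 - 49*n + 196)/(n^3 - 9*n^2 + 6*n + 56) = (n + 7)/(n + 2)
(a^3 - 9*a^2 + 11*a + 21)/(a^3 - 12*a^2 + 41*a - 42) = (a + 1)/(a - 2)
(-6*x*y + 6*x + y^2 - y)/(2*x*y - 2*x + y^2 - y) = (-6*x + y)/(2*x + y)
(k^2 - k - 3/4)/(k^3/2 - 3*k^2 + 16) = (4*k^2 - 4*k - 3)/(2*(k^3 - 6*k^2 + 32))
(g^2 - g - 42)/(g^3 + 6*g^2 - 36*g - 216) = (g - 7)/(g^2 - 36)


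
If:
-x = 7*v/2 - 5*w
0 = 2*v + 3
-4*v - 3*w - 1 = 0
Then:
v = -3/2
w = 5/3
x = 163/12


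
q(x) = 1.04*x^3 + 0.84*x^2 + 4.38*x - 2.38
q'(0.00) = 4.38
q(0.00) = -2.38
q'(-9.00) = 241.98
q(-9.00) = -731.92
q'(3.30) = 43.90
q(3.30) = 58.60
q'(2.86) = 34.71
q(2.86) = 41.35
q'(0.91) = 8.49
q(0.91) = 3.09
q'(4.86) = 86.24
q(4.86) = 158.13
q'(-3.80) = 43.05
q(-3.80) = -63.96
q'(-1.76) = 11.09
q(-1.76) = -13.16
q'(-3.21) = 31.14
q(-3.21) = -42.18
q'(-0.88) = 5.32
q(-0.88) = -6.29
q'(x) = 3.12*x^2 + 1.68*x + 4.38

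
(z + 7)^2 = z^2 + 14*z + 49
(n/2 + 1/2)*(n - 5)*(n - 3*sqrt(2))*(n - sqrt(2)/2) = n^4/2 - 7*sqrt(2)*n^3/4 - 2*n^3 - n^2 + 7*sqrt(2)*n^2 - 6*n + 35*sqrt(2)*n/4 - 15/2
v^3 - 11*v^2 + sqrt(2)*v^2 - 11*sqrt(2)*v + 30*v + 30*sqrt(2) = (v - 6)*(v - 5)*(v + sqrt(2))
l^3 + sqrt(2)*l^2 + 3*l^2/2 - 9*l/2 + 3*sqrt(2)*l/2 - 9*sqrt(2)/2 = (l - 3/2)*(l + 3)*(l + sqrt(2))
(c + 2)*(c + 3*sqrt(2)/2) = c^2 + 2*c + 3*sqrt(2)*c/2 + 3*sqrt(2)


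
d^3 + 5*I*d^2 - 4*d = d*(d + I)*(d + 4*I)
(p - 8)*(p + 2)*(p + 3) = p^3 - 3*p^2 - 34*p - 48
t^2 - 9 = (t - 3)*(t + 3)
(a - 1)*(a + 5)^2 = a^3 + 9*a^2 + 15*a - 25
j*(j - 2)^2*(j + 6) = j^4 + 2*j^3 - 20*j^2 + 24*j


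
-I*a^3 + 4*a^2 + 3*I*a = a*(a + 3*I)*(-I*a + 1)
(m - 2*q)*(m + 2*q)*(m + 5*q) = m^3 + 5*m^2*q - 4*m*q^2 - 20*q^3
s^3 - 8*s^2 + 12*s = s*(s - 6)*(s - 2)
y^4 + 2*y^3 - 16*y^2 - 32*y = y*(y - 4)*(y + 2)*(y + 4)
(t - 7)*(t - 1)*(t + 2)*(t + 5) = t^4 - t^3 - 39*t^2 - 31*t + 70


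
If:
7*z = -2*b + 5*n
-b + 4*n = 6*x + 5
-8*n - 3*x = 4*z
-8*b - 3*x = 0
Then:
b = 95/349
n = 80/349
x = -760/1047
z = 30/349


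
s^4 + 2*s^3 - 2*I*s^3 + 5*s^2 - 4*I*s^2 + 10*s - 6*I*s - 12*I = (s + 2)*(s - 3*I)*(s - I)*(s + 2*I)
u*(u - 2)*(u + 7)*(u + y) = u^4 + u^3*y + 5*u^3 + 5*u^2*y - 14*u^2 - 14*u*y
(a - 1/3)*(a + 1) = a^2 + 2*a/3 - 1/3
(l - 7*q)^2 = l^2 - 14*l*q + 49*q^2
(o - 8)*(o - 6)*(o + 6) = o^3 - 8*o^2 - 36*o + 288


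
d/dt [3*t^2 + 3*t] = 6*t + 3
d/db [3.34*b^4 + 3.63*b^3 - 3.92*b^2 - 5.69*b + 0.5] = 13.36*b^3 + 10.89*b^2 - 7.84*b - 5.69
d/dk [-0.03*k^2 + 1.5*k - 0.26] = 1.5 - 0.06*k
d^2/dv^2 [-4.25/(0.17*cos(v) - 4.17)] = (-0.122825*sin(v)^2 + 3.012825*cos(v) - 0.122825)/(0.17*cos(v) - 4.17)^3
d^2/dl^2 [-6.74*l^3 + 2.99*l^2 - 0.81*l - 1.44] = 5.98 - 40.44*l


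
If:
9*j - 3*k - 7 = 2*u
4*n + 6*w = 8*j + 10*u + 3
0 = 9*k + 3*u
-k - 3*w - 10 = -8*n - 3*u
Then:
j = 15*w/226 + 251/339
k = 38/339 - 45*w/226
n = 57*w/452 + 1885/1356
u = 135*w/226 - 38/113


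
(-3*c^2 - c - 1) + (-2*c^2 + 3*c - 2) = -5*c^2 + 2*c - 3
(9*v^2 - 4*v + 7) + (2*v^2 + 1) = 11*v^2 - 4*v + 8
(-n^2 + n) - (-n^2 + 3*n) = -2*n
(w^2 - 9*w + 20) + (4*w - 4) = w^2 - 5*w + 16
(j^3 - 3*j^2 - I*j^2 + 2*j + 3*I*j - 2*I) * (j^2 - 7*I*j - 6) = j^5 - 3*j^4 - 8*I*j^4 - 11*j^3 + 24*I*j^3 + 39*j^2 - 10*I*j^2 - 26*j - 18*I*j + 12*I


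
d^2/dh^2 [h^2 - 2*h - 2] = 2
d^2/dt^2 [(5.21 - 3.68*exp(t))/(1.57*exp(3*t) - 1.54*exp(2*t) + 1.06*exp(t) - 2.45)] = (-36.283328*exp(6*t) + 142.271673*exp(5*t) - 122.794582*exp(4*t) - 123.258684*exp(3*t) + 238.155813*exp(2*t) - 82.332324*exp(t) - 8.55883)*exp(t)/(3.869893*exp(9*t) - 11.387838*exp(8*t) + 19.008618*exp(7*t) - 37.146487*exp(6*t) + 48.375504*exp(5*t) - 47.086032*exp(4*t) + 53.459071*exp(3*t) - 35.99001*exp(2*t) + 19.08795*exp(t) - 14.706125)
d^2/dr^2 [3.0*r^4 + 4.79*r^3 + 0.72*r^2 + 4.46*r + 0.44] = 36.0*r^2 + 28.74*r + 1.44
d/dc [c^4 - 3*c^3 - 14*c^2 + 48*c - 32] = 4*c^3 - 9*c^2 - 28*c + 48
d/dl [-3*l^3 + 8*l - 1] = 8 - 9*l^2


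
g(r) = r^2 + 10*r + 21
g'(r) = 2*r + 10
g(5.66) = 109.64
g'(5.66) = 21.32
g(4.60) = 88.16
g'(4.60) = 19.20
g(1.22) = 34.69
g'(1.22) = 12.44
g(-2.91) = 0.37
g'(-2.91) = 4.18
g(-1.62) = 7.42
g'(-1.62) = 6.76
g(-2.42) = 2.66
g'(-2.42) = 5.16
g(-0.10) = 20.01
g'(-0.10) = 9.80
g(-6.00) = -3.00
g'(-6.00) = -2.00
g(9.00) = 192.00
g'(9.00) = 28.00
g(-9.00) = 12.00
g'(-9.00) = -8.00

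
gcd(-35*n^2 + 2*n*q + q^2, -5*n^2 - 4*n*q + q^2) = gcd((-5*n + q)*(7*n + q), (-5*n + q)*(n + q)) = -5*n + q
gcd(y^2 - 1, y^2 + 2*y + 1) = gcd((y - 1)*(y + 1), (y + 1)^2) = y + 1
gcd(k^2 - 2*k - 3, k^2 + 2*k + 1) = k + 1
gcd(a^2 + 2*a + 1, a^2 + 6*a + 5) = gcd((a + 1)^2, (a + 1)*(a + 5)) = a + 1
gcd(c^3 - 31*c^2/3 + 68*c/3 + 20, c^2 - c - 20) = c - 5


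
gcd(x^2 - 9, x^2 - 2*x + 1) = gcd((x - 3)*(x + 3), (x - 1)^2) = 1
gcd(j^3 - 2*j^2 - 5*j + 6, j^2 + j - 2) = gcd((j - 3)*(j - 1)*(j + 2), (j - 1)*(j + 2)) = j^2 + j - 2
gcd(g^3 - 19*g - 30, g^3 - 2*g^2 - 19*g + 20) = g - 5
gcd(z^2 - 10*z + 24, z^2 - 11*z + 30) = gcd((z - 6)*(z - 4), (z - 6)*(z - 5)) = z - 6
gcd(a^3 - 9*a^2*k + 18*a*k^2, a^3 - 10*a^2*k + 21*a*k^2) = a^2 - 3*a*k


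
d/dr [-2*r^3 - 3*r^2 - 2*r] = -6*r^2 - 6*r - 2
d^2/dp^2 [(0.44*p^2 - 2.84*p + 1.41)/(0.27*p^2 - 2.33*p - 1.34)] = (0.139536*p^3 + 1.571886*p^2 - 11.487258*p + 35.643998)/(0.019683*p^6 - 0.509571*p^5 + 4.104351*p^4 - 7.591373*p^3 - 20.369742*p^2 - 12.551244*p - 2.406104)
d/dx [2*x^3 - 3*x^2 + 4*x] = 6*x^2 - 6*x + 4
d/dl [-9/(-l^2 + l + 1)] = 9*(1 - 2*l)/(-l^2 + l + 1)^2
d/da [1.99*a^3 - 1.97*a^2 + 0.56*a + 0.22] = 5.97*a^2 - 3.94*a + 0.56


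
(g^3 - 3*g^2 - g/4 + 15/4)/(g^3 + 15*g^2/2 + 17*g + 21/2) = (4*g^2 - 16*g + 15)/(2*(2*g^2 + 13*g + 21))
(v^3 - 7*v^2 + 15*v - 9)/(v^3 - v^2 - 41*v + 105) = (v^2 - 4*v + 3)/(v^2 + 2*v - 35)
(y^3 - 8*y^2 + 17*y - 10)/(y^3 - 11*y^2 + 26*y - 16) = (y - 5)/(y - 8)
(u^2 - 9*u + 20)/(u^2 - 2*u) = (u^2 - 9*u + 20)/(u*(u - 2))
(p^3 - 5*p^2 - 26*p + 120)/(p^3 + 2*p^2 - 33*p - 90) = (p - 4)/(p + 3)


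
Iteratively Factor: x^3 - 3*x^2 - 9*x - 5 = (x + 1)*(x^2 - 4*x - 5) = (x - 5)*(x + 1)*(x + 1)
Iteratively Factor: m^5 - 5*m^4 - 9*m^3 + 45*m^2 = (m)*(m^4 - 5*m^3 - 9*m^2 + 45*m) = m*(m - 3)*(m^3 - 2*m^2 - 15*m) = m*(m - 5)*(m - 3)*(m^2 + 3*m) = m^2*(m - 5)*(m - 3)*(m + 3)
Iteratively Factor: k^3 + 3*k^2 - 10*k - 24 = (k + 2)*(k^2 + k - 12) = (k + 2)*(k + 4)*(k - 3)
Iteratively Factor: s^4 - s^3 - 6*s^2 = (s - 3)*(s^3 + 2*s^2) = s*(s - 3)*(s^2 + 2*s) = s^2*(s - 3)*(s + 2)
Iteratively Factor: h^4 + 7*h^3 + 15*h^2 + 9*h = (h + 3)*(h^3 + 4*h^2 + 3*h) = (h + 1)*(h + 3)*(h^2 + 3*h) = (h + 1)*(h + 3)^2*(h)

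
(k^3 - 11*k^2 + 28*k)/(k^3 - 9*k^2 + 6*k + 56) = k/(k + 2)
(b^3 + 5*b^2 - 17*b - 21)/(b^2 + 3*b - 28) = (b^2 - 2*b - 3)/(b - 4)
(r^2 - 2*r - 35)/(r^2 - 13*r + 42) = (r + 5)/(r - 6)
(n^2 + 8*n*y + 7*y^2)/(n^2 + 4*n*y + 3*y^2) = (n + 7*y)/(n + 3*y)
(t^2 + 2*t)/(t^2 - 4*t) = (t + 2)/(t - 4)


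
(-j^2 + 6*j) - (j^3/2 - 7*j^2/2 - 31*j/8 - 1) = -j^3/2 + 5*j^2/2 + 79*j/8 + 1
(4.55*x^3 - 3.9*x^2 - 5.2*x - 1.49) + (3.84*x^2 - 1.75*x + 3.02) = 4.55*x^3 - 0.0600000000000001*x^2 - 6.95*x + 1.53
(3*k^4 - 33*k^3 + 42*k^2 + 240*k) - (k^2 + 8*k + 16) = 3*k^4 - 33*k^3 + 41*k^2 + 232*k - 16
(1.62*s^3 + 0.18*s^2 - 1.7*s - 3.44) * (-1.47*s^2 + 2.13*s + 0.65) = -2.3814*s^5 + 3.186*s^4 + 3.9354*s^3 + 1.5528*s^2 - 8.4322*s - 2.236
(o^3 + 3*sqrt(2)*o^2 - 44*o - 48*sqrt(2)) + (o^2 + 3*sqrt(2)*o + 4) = o^3 + o^2 + 3*sqrt(2)*o^2 - 44*o + 3*sqrt(2)*o - 48*sqrt(2) + 4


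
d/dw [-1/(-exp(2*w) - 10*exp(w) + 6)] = 2*(-exp(w) - 5)*exp(w)/(exp(2*w) + 10*exp(w) - 6)^2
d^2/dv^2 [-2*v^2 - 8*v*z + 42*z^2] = -4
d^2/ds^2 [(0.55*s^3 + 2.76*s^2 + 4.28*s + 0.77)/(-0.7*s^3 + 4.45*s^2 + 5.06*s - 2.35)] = (-6.1313*s^6 - 24.2718*s^5 + 27.6670800000001*s^4 - 13.26269*s^3 - 124.57221*s^2 - 383.20149*s - 187.805254)/(0.343*s^9 - 6.5415*s^8 + 34.14705*s^7 + 9.90477499999997*s^6 - 290.75589*s^5 - 252.142635*s^4 + 199.532734*s^3 + 106.780005*s^2 - 83.83155*s + 12.977875)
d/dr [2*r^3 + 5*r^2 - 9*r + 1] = 6*r^2 + 10*r - 9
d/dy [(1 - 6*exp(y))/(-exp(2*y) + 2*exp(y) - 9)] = 2*(-3*exp(2*y) + exp(y) + 26)*exp(y)/(exp(4*y) - 4*exp(3*y) + 22*exp(2*y) - 36*exp(y) + 81)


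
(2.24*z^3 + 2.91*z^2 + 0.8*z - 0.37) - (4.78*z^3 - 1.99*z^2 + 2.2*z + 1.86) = -2.54*z^3 + 4.9*z^2 - 1.4*z - 2.23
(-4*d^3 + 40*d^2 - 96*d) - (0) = -4*d^3 + 40*d^2 - 96*d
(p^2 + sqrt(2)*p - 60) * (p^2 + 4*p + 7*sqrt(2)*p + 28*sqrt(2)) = p^4 + 4*p^3 + 8*sqrt(2)*p^3 - 46*p^2 + 32*sqrt(2)*p^2 - 420*sqrt(2)*p - 184*p - 1680*sqrt(2)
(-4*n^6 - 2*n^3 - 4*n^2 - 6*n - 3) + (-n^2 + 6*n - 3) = -4*n^6 - 2*n^3 - 5*n^2 - 6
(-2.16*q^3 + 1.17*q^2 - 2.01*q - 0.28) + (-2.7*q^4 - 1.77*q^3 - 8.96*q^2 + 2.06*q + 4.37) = -2.7*q^4 - 3.93*q^3 - 7.79*q^2 + 0.0500000000000003*q + 4.09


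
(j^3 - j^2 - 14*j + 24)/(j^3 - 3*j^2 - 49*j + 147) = (j^2 + 2*j - 8)/(j^2 - 49)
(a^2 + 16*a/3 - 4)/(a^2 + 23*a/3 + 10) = (3*a - 2)/(3*a + 5)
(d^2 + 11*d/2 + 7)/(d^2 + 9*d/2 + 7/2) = (d + 2)/(d + 1)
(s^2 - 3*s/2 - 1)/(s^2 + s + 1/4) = 2*(s - 2)/(2*s + 1)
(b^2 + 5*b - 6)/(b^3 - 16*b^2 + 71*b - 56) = (b + 6)/(b^2 - 15*b + 56)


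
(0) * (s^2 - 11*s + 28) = 0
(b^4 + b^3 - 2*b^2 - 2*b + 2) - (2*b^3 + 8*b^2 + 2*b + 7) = b^4 - b^3 - 10*b^2 - 4*b - 5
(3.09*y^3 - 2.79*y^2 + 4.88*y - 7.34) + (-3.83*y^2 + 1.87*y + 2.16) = 3.09*y^3 - 6.62*y^2 + 6.75*y - 5.18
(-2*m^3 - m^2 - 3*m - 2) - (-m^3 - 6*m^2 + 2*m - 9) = -m^3 + 5*m^2 - 5*m + 7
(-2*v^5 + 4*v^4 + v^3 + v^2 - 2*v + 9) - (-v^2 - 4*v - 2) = -2*v^5 + 4*v^4 + v^3 + 2*v^2 + 2*v + 11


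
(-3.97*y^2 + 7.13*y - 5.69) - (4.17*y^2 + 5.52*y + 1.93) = -8.14*y^2 + 1.61*y - 7.62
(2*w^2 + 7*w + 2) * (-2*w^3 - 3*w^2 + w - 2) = -4*w^5 - 20*w^4 - 23*w^3 - 3*w^2 - 12*w - 4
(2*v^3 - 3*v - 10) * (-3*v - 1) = -6*v^4 - 2*v^3 + 9*v^2 + 33*v + 10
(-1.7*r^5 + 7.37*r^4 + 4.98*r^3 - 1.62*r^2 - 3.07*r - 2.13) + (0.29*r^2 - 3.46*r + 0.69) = -1.7*r^5 + 7.37*r^4 + 4.98*r^3 - 1.33*r^2 - 6.53*r - 1.44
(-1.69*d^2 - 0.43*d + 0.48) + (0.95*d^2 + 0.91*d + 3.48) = -0.74*d^2 + 0.48*d + 3.96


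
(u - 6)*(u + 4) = u^2 - 2*u - 24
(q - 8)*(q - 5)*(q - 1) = q^3 - 14*q^2 + 53*q - 40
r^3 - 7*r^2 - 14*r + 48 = (r - 8)*(r - 2)*(r + 3)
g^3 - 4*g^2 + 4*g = g*(g - 2)^2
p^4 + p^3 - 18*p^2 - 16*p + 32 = (p - 4)*(p - 1)*(p + 2)*(p + 4)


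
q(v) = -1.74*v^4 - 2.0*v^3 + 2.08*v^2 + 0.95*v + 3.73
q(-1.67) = 3.73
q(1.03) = 2.77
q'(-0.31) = -0.71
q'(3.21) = -277.73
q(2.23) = -49.02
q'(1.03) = -8.74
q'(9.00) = -5521.45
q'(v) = -6.96*v^3 - 6.0*v^2 + 4.16*v + 0.95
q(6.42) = -3389.56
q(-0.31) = 3.68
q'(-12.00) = 11113.91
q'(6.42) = -2061.32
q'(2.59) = -149.45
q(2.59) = -92.90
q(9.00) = -12693.38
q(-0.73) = 4.43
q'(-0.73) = -2.58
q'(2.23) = -96.79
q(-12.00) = -32332.79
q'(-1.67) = 9.69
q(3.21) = -222.68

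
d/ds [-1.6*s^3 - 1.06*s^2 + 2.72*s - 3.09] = -4.8*s^2 - 2.12*s + 2.72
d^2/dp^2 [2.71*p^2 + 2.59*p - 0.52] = 5.42000000000000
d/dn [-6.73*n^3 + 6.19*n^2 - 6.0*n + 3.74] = -20.19*n^2 + 12.38*n - 6.0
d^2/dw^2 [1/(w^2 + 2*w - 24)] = 2*(-w^2 - 2*w + 4*(w + 1)^2 + 24)/(w^2 + 2*w - 24)^3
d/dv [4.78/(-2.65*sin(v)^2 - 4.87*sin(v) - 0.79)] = (25.334*sin(v) + 23.2786)*cos(v)/(2.65*sin(v)^2 + 4.87*sin(v) + 0.79)^2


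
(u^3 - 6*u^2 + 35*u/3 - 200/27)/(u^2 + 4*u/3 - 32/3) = (9*u^2 - 30*u + 25)/(9*(u + 4))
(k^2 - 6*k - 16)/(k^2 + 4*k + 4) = (k - 8)/(k + 2)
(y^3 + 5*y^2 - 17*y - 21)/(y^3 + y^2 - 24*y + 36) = (y^2 + 8*y + 7)/(y^2 + 4*y - 12)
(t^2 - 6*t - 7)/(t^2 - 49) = (t + 1)/(t + 7)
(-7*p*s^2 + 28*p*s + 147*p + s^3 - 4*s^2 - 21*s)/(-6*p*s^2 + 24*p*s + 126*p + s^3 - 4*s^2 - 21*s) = (7*p - s)/(6*p - s)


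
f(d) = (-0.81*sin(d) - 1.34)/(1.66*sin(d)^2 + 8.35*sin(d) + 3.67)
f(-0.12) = -0.46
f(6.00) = -0.76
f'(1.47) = 0.01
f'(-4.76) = 0.00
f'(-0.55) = 91.92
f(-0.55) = 3.80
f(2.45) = -0.19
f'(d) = (-3.32*sin(d)*cos(d) - 8.35*cos(d))*(-0.81*sin(d) - 1.34)/(1.66*sin(d)^2 + 8.35*sin(d) + 3.67)^2 - 0.81*cos(d)/(1.66*sin(d)^2 + 8.35*sin(d) + 3.67)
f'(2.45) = -0.10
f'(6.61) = 0.22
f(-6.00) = -0.26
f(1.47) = -0.16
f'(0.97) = 0.05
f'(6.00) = 3.16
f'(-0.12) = 1.05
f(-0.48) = -5.75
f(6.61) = -0.25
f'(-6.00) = 0.24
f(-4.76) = -0.16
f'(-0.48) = 202.37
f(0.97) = -0.17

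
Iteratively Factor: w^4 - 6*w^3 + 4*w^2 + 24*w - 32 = (w - 4)*(w^3 - 2*w^2 - 4*w + 8) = (w - 4)*(w - 2)*(w^2 - 4) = (w - 4)*(w - 2)*(w + 2)*(w - 2)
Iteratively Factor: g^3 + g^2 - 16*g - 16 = (g + 1)*(g^2 - 16) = (g + 1)*(g + 4)*(g - 4)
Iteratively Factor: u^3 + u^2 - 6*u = (u)*(u^2 + u - 6) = u*(u + 3)*(u - 2)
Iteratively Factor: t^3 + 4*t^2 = (t)*(t^2 + 4*t) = t^2*(t + 4)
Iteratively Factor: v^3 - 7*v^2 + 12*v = (v)*(v^2 - 7*v + 12) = v*(v - 4)*(v - 3)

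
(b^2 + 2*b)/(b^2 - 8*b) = (b + 2)/(b - 8)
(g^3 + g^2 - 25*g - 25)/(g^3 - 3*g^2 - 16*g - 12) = (g^2 - 25)/(g^2 - 4*g - 12)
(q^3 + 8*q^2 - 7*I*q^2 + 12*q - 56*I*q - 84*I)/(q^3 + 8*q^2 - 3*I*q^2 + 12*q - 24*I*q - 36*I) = (q - 7*I)/(q - 3*I)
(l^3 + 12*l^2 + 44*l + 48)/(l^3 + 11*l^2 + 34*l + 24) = (l + 2)/(l + 1)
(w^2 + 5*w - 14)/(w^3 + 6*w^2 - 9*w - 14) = 1/(w + 1)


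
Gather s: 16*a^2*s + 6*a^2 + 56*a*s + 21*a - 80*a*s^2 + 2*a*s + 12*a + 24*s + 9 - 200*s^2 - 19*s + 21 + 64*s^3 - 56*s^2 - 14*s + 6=6*a^2 + 33*a + 64*s^3 + s^2*(-80*a - 256) + s*(16*a^2 + 58*a - 9) + 36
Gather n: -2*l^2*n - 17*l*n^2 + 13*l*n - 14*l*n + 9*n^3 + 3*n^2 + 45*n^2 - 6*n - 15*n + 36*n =9*n^3 + n^2*(48 - 17*l) + n*(-2*l^2 - l + 15)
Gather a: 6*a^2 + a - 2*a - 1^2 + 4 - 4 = 6*a^2 - a - 1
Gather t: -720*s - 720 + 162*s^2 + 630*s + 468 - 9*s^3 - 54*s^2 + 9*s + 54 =-9*s^3 + 108*s^2 - 81*s - 198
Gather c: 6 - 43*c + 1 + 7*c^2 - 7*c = 7*c^2 - 50*c + 7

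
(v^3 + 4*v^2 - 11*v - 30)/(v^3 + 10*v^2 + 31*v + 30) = (v - 3)/(v + 3)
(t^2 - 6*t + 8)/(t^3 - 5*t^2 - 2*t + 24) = (t - 2)/(t^2 - t - 6)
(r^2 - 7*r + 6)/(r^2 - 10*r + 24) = (r - 1)/(r - 4)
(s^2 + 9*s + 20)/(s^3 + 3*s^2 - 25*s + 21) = (s^2 + 9*s + 20)/(s^3 + 3*s^2 - 25*s + 21)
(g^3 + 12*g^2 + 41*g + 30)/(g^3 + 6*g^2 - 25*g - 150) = (g + 1)/(g - 5)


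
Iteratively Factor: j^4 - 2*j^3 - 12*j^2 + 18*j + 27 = (j - 3)*(j^3 + j^2 - 9*j - 9) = (j - 3)^2*(j^2 + 4*j + 3) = (j - 3)^2*(j + 3)*(j + 1)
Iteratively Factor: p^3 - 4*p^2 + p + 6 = (p - 3)*(p^2 - p - 2) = (p - 3)*(p + 1)*(p - 2)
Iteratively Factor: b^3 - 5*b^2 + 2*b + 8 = (b - 2)*(b^2 - 3*b - 4) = (b - 2)*(b + 1)*(b - 4)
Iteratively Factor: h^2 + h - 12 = (h + 4)*(h - 3)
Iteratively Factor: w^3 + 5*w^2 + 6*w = (w + 2)*(w^2 + 3*w) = (w + 2)*(w + 3)*(w)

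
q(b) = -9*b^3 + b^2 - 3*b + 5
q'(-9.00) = -2208.00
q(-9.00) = 6674.00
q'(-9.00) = -2208.00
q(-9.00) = 6674.00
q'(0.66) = -13.44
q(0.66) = 0.87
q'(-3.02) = -255.29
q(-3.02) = 271.07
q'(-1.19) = -43.61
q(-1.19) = 25.15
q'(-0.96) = -29.80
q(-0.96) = 16.76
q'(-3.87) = -415.12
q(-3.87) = 553.23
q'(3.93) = -412.15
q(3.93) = -537.63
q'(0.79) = -18.27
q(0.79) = -1.18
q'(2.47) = -162.78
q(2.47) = -131.93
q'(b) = -27*b^2 + 2*b - 3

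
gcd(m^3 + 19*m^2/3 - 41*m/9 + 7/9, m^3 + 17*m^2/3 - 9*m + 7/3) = m^2 + 20*m/3 - 7/3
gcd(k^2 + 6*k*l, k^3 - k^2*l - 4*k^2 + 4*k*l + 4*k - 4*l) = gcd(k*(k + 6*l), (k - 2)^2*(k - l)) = 1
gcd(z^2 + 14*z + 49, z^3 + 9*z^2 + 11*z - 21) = z + 7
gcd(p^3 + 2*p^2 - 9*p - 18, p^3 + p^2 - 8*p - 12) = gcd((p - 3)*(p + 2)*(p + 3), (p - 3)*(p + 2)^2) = p^2 - p - 6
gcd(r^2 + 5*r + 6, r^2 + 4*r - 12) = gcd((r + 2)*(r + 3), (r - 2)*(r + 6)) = 1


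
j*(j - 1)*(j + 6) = j^3 + 5*j^2 - 6*j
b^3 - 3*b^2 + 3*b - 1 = (b - 1)^3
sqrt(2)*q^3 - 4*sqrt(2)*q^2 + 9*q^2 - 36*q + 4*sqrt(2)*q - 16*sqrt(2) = (q - 4)*(q + 4*sqrt(2))*(sqrt(2)*q + 1)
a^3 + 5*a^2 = a^2*(a + 5)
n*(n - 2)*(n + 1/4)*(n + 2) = n^4 + n^3/4 - 4*n^2 - n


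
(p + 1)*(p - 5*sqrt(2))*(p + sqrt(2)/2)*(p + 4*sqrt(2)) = p^4 - sqrt(2)*p^3/2 + p^3 - 41*p^2 - sqrt(2)*p^2/2 - 41*p - 20*sqrt(2)*p - 20*sqrt(2)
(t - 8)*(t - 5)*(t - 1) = t^3 - 14*t^2 + 53*t - 40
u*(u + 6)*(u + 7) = u^3 + 13*u^2 + 42*u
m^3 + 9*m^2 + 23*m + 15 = (m + 1)*(m + 3)*(m + 5)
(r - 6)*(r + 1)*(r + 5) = r^3 - 31*r - 30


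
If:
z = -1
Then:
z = -1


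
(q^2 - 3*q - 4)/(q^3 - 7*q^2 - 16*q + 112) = (q + 1)/(q^2 - 3*q - 28)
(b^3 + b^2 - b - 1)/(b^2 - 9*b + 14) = (b^3 + b^2 - b - 1)/(b^2 - 9*b + 14)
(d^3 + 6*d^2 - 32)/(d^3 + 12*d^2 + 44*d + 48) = (d^2 + 2*d - 8)/(d^2 + 8*d + 12)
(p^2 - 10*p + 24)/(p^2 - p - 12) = (p - 6)/(p + 3)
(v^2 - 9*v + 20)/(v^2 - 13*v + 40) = (v - 4)/(v - 8)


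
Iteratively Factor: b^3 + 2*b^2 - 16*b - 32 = (b - 4)*(b^2 + 6*b + 8) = (b - 4)*(b + 2)*(b + 4)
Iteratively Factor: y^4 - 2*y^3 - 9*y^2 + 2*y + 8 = (y + 1)*(y^3 - 3*y^2 - 6*y + 8) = (y - 1)*(y + 1)*(y^2 - 2*y - 8) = (y - 1)*(y + 1)*(y + 2)*(y - 4)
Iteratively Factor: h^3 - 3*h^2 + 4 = (h + 1)*(h^2 - 4*h + 4) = (h - 2)*(h + 1)*(h - 2)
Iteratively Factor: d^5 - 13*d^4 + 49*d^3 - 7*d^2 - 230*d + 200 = (d - 1)*(d^4 - 12*d^3 + 37*d^2 + 30*d - 200) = (d - 5)*(d - 1)*(d^3 - 7*d^2 + 2*d + 40) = (d - 5)*(d - 1)*(d + 2)*(d^2 - 9*d + 20) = (d - 5)^2*(d - 1)*(d + 2)*(d - 4)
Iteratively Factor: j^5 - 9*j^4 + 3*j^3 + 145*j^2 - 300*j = (j - 5)*(j^4 - 4*j^3 - 17*j^2 + 60*j) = j*(j - 5)*(j^3 - 4*j^2 - 17*j + 60) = j*(j - 5)*(j + 4)*(j^2 - 8*j + 15) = j*(j - 5)^2*(j + 4)*(j - 3)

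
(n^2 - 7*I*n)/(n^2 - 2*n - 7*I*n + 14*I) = n/(n - 2)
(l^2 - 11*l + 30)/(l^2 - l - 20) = (l - 6)/(l + 4)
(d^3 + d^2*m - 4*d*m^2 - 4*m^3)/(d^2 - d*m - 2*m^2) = d + 2*m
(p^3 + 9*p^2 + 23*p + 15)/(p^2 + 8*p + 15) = p + 1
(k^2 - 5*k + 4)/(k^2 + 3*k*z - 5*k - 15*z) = (k^2 - 5*k + 4)/(k^2 + 3*k*z - 5*k - 15*z)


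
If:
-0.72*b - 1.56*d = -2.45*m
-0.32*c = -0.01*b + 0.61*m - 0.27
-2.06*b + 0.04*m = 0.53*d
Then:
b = -0.436475988700565*m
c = 0.84375 - 1.91988987464689*m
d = 1.77196327683616*m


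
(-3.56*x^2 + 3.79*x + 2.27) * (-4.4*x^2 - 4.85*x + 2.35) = 15.664*x^4 + 0.589999999999996*x^3 - 36.7355*x^2 - 2.103*x + 5.3345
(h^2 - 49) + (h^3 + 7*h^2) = h^3 + 8*h^2 - 49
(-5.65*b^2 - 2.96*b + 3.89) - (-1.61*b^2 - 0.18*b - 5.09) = -4.04*b^2 - 2.78*b + 8.98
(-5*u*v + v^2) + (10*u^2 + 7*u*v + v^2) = 10*u^2 + 2*u*v + 2*v^2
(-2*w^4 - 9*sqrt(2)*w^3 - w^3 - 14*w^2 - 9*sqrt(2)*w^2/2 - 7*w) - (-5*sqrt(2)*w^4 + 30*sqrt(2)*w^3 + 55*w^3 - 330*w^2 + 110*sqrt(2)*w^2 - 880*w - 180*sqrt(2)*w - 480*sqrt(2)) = -2*w^4 + 5*sqrt(2)*w^4 - 56*w^3 - 39*sqrt(2)*w^3 - 229*sqrt(2)*w^2/2 + 316*w^2 + 180*sqrt(2)*w + 873*w + 480*sqrt(2)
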